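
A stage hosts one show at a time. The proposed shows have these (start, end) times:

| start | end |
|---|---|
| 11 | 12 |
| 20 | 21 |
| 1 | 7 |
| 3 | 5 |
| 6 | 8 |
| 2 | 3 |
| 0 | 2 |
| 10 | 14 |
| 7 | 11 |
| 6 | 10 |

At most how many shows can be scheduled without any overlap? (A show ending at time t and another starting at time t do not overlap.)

Greedy by earliest finish: after sorting by end time, pick each interval compatible with the last pick.
By end time: (0,2), (2,3), (3,5), (1,7), (6,8), (6,10), (7,11), (11,12), (10,14), (20,21).
Pick (0,2); next start ≥ 2 → (2,3); next start ≥ 3 → (3,5); next start ≥ 5 → (6,8); next start ≥ 8 → (11,12); next start ≥ 12 → (20,21).
Selected 6 shows.

6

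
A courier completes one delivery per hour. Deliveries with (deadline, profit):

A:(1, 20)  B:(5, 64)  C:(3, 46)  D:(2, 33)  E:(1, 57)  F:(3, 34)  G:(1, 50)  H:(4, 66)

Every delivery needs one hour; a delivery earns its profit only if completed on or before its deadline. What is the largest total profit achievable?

267

By profit: H(d4,66), B(d5,64), E(d1,57), G(d1,50), C(d3,46), F(d3,34), D(d2,33), A(d1,20)
H→slot 4; B→slot 5; E→slot 1; G skipped; C→slot 3; F→slot 2; D skipped; A skipped.
Profit = 57 + 34 + 46 + 66 + 64 = 267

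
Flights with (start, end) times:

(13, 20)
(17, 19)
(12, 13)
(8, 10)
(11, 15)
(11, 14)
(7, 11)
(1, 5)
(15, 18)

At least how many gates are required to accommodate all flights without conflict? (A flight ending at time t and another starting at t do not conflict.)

3

Events (time:±→running): 1:+→1 5:-→0 7:+→1 8:+→2 10:-→1 11:-→0 11:+→1 11:+→2 12:+→3 … peak 3.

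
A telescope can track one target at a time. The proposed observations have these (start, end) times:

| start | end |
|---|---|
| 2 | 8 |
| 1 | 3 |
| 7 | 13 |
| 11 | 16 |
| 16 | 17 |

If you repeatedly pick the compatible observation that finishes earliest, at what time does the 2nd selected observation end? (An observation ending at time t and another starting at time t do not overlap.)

13

Sorted by end: (1,3)  (2,8)  (7,13)  (11,16)  (16,17)
take (1,3); take (7,13); take (16,17).
Selected: (1,3) (7,13) (16,17)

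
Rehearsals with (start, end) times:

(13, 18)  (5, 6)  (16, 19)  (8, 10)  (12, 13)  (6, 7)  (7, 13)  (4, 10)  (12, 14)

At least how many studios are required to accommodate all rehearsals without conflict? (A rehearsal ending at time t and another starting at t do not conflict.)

3

Count concurrent intervals with a sweep; the peak is the room count.
Events (time:±→running): 4:+→1 5:+→2 6:-→1 6:+→2 7:-→1 7:+→2 8:+→3 … peak 3.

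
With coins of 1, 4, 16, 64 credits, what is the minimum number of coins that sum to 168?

168 = 2×64 + 2×16 + 2×4
Total coins = 2 + 2 + 2 = 6

6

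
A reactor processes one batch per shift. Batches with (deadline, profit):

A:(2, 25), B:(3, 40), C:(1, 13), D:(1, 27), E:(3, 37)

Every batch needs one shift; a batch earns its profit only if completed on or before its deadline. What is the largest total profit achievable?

104

Take jobs in profit order; each goes to the latest open slot no later than its deadline.
Profit order: B=40 E=37 D=27 A=25 C=13
Assign: B→slot 3, E→slot 2, D→slot 1, A skipped, C skipped.
Slots: [1:D] [2:E] [3:B]
Profit = 27 + 37 + 40 = 104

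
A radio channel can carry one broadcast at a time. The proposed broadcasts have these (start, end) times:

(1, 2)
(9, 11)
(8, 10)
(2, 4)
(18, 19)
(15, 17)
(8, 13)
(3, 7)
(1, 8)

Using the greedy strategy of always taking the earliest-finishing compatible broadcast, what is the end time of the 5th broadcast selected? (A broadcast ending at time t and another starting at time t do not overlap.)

Order by finish time; keep every interval that doesn't clash with the previous kept one.
Sorted by end: (1,2)  (2,4)  (3,7)  (1,8)  (8,10)  (9,11)  (8,13)  (15,17)  (18,19)
take (1,2); take (2,4); take (8,10); skip (9,11); take (15,17); take (18,19).
Selected: (1,2) (2,4) (8,10) (15,17) (18,19)

19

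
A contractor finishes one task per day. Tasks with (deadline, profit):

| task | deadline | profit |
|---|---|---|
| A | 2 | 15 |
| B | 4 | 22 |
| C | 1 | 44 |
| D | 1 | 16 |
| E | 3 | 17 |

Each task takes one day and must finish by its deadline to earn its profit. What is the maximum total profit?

Sort by profit descending; place each in the latest free slot ≤ its deadline.
Profit order: C=44 B=22 E=17 D=16 A=15
Assign: C→slot 1, B→slot 4, E→slot 3, D skipped, A→slot 2.
Slots: [1:C] [2:A] [3:E] [4:B]
Profit = 44 + 15 + 17 + 22 = 98

98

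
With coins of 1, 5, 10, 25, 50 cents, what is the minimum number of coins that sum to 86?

4

Use the largest denomination that fits, subtract, and repeat.
86 − 1×50→36 − 1×25→11 − 1×10→1 − 1×1→0
Total coins = 1 + 1 + 1 + 1 = 4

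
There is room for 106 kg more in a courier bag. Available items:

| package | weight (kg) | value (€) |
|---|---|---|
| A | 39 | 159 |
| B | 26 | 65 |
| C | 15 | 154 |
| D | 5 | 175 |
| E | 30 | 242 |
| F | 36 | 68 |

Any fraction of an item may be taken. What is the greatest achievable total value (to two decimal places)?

772.50

Sort by value per unit weight and fill in that order.
Ratios (sorted): D 35.00, C 10.27, E 8.07, A 4.08, B 2.50, F 1.89
take D (5 @ 175); take C (15 @ 154); take E (30 @ 242); take A (39 @ 159); take 17/26 of B → 42.50. Capacity used 106/106.
Total value = 772.50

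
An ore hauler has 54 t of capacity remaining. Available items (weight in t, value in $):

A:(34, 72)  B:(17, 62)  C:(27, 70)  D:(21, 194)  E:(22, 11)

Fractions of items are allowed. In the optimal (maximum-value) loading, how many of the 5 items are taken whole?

Sort by value per unit weight and fill in that order.
Ratios (sorted): D 9.24, B 3.65, C 2.59, A 2.12, E 0.50
take D (21 @ 194); take B (17 @ 62); take 16/27 of C → 41.48. Capacity used 54/54.
2 item(s) taken whole; one partial (take 16/27 of C).

2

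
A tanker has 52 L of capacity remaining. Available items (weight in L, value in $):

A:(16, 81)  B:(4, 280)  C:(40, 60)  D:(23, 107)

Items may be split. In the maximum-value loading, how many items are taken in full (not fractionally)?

3

Greedy by value/weight ratio, highest first.
Order: B (280/4=70.00) > A (81/16=5.06) > D (107/23=4.65) > C (60/40=1.50)
Fill: take B (4 @ 280) → take A (16 @ 81) → take D (23 @ 107) → take 9/40 of C → 13.50; 52/52 used.
3 item(s) taken whole; one partial (take 9/40 of C).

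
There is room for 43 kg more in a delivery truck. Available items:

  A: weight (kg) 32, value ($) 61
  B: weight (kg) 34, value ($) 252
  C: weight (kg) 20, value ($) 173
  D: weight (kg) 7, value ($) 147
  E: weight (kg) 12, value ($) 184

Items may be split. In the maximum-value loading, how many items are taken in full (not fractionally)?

Sort by value per unit weight and fill in that order.
Order: D (147/7=21.00) > E (184/12=15.33) > C (173/20=8.65) > B (252/34=7.41) > A (61/32=1.91)
Fill: take D (7 @ 147) → take E (12 @ 184) → take C (20 @ 173) → take 4/34 of B → 29.65; 43/43 used.
3 item(s) taken whole; one partial (take 4/34 of B).

3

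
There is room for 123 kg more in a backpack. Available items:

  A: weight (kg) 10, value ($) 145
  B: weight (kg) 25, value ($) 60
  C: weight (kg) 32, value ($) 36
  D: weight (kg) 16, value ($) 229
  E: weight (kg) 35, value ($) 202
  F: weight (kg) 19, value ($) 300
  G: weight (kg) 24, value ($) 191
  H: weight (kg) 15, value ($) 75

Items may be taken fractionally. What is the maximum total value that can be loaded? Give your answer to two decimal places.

Sort by value per unit weight and fill in that order.
Ratios (sorted): F 15.79, A 14.50, D 14.31, G 7.96, E 5.77, H 5.00, B 2.40, C 1.12
take F (19 @ 300); take A (10 @ 145); take D (16 @ 229); take G (24 @ 191); take E (35 @ 202); take H (15 @ 75); take 4/25 of B → 9.60. Capacity used 123/123.
Total value = 1151.60

1151.60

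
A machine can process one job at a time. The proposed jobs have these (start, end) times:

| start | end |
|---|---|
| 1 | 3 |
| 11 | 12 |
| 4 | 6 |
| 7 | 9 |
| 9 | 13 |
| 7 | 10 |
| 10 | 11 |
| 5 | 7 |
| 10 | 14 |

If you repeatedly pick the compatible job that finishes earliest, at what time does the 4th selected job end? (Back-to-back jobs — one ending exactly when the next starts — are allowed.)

11

Sorted by end: (1,3)  (4,6)  (5,7)  (7,9)  (7,10)  (10,11)  (11,12)  (9,13)  (10,14)
take (1,3); take (4,6); take (7,9); take (10,11); take (11,12).
Selected: (1,3) (4,6) (7,9) (10,11) (11,12)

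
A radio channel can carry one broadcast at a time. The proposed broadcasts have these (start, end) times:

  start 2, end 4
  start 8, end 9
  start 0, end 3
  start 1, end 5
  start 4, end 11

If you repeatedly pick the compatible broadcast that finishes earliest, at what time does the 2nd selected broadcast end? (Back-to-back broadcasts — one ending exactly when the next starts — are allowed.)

Order by finish time; keep every interval that doesn't clash with the previous kept one.
Sorted by end: (0,3)  (2,4)  (1,5)  (8,9)  (4,11)
take (0,3); skip (2,4); skip (1,5); take (8,9).
Selected: (0,3) (8,9)

9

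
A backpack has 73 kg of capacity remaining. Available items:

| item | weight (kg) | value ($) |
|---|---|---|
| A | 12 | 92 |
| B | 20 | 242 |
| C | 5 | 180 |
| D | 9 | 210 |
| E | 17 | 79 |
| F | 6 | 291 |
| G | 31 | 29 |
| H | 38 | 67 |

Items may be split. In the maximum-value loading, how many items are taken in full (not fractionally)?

6

Ratios (sorted): F 48.50, C 36.00, D 23.33, B 12.10, A 7.67, E 4.65, H 1.76, G 0.94
take F (6 @ 291); take C (5 @ 180); take D (9 @ 210); take B (20 @ 242); take A (12 @ 92); take E (17 @ 79); take 4/38 of H → 7.05. Capacity used 73/73.
6 item(s) taken whole; one partial (take 4/38 of H).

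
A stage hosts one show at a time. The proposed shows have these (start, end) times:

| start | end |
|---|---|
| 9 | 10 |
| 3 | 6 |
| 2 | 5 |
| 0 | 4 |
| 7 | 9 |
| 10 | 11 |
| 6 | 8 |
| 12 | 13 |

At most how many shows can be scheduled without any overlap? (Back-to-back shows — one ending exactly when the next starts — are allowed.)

Sort by end time and greedily take each interval whose start is ≥ the last chosen end.
Sorted by end: (0,4)  (2,5)  (3,6)  (6,8)  (7,9)  (9,10)  (10,11)  (12,13)
take (0,4); skip (2,5); skip (3,6); take (6,8); skip (7,9); take (9,10); take (10,11); take (12,13).
Selected 5 shows.

5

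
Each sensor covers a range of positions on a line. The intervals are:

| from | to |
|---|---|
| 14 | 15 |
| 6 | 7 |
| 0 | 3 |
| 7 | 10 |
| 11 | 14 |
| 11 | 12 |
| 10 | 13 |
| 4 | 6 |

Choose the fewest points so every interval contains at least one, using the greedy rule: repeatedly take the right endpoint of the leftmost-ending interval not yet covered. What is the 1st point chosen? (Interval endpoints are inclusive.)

3

Process intervals by earliest right end; each time one isn't hit yet, stab at its right endpoint.
Sorted: [0,3] [4,6] [6,7] [7,10] [11,12] [10,13] [11,14] [14,15]
{[0,3]} hit by 3; {[4,6],[6,7]} hit by 6; {[7,10]} hit by 10; {[11,12],[10,13],[11,14]} hit by 12; {[14,15]} hit by 15.
Points: 3, 6, 10, 12, 15 (5 total).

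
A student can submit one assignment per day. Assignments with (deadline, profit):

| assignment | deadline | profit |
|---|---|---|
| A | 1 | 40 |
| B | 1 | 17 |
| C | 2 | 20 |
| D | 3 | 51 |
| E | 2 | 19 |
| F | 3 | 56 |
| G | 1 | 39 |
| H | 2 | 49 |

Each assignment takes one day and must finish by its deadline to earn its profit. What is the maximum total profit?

156

By profit: F(d3,56), D(d3,51), H(d2,49), A(d1,40), G(d1,39), C(d2,20), E(d2,19), B(d1,17)
F→slot 3; D→slot 2; H→slot 1; A skipped; G skipped; C skipped; E skipped; B skipped.
Profit = 49 + 51 + 56 = 156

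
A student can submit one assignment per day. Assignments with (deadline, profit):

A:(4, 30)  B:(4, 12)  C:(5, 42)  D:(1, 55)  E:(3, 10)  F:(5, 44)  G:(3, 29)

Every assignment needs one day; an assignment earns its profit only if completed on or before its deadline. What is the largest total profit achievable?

200

Profit order: D=55 F=44 C=42 A=30 G=29 B=12 E=10
Assign: D→slot 1, F→slot 5, C→slot 4, A→slot 3, G→slot 2, B skipped, E skipped.
Slots: [1:D] [2:G] [3:A] [4:C] [5:F]
Profit = 55 + 29 + 30 + 42 + 44 = 200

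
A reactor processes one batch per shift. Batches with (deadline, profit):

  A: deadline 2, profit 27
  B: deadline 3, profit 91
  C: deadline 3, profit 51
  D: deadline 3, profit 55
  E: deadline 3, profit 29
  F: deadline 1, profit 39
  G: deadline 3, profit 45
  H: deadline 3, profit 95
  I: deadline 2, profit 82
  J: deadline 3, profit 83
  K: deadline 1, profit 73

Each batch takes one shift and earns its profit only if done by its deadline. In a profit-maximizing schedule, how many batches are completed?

3

Take jobs in profit order; each goes to the latest open slot no later than its deadline.
Profit order: H=95 B=91 J=83 I=82 K=73 D=55 C=51 G=45 F=39 E=29 A=27
Assign: H→slot 3, B→slot 2, J→slot 1, I skipped, K skipped, D skipped, C skipped, G skipped, F skipped, E skipped, A skipped.
Slots: [1:J] [2:B] [3:H]
3 of 11 scheduled.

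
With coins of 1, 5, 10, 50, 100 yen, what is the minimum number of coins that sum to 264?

8

Greedy: take as many of the largest coin as possible, then repeat with the remainder.
264 − 2×100→64 − 1×50→14 − 1×10→4 − 4×1→0
Total coins = 2 + 1 + 1 + 4 = 8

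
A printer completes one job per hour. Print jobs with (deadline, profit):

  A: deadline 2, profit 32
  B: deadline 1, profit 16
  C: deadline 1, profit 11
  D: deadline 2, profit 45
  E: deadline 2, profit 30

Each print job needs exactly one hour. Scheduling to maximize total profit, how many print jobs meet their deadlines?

Take jobs in profit order; each goes to the latest open slot no later than its deadline.
By profit: D(d2,45), A(d2,32), E(d2,30), B(d1,16), C(d1,11)
D→slot 2; A→slot 1; E skipped; B skipped; C skipped.
2 of 5 scheduled.

2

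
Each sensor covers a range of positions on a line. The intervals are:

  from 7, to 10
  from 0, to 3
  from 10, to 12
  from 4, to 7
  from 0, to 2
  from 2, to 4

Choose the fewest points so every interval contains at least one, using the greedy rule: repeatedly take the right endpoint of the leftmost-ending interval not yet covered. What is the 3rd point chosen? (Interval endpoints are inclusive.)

By right end: [0,2]  [0,3]  [2,4]  [4,7]  [7,10]  [10,12]
[0,2] uncovered → point at 2; [4,7] uncovered → point at 7; [10,12] uncovered → point at 12.
Points: 2, 7, 12 (3 total).

12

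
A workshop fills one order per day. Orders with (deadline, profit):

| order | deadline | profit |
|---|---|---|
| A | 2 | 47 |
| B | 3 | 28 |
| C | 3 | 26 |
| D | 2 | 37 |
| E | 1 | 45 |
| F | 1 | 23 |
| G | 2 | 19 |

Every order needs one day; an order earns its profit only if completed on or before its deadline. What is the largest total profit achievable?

Sort by profit descending; place each in the latest free slot ≤ its deadline.
By profit: A(d2,47), E(d1,45), D(d2,37), B(d3,28), C(d3,26), F(d1,23), G(d2,19)
A→slot 2; E→slot 1; D skipped; B→slot 3; C skipped; F skipped; G skipped.
Profit = 45 + 47 + 28 = 120

120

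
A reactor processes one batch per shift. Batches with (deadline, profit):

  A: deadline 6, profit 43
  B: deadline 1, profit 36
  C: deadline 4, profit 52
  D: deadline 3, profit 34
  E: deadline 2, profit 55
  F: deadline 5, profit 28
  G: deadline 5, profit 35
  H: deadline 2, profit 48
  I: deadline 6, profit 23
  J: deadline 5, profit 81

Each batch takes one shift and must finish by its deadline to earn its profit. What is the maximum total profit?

314

Profit order: J=81 E=55 C=52 H=48 A=43 B=36 G=35 D=34 F=28 I=23
Assign: J→slot 5, E→slot 2, C→slot 4, H→slot 1, A→slot 6, B skipped, G→slot 3, D skipped, F skipped, I skipped.
Slots: [1:H] [2:E] [3:G] [4:C] [5:J] [6:A]
Profit = 48 + 55 + 35 + 52 + 81 + 43 = 314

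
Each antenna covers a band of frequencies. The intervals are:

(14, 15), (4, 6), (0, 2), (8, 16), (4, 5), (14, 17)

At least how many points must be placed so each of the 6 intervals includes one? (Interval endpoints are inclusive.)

3

Sort by right endpoint; whenever an interval is uncovered, place a point at its right end.
By right end: [0,2]  [4,5]  [4,6]  [14,15]  [8,16]  [14,17]
[0,2] uncovered → point at 2; [4,5] uncovered → point at 5; [14,15] uncovered → point at 15.
Points: 2, 5, 15 (3 total).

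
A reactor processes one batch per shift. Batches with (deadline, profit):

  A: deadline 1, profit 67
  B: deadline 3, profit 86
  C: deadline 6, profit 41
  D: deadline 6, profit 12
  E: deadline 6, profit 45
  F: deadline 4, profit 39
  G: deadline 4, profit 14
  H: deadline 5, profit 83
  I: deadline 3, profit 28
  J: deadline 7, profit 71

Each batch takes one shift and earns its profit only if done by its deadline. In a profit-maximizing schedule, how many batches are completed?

Sort by profit descending; place each in the latest free slot ≤ its deadline.
Profit order: B=86 H=83 J=71 A=67 E=45 C=41 F=39 I=28 G=14 D=12
Assign: B→slot 3, H→slot 5, J→slot 7, A→slot 1, E→slot 6, C→slot 4, F→slot 2, I skipped, G skipped, D skipped.
Slots: [1:A] [2:F] [3:B] [4:C] [5:H] [6:E] [7:J]
7 of 10 scheduled.

7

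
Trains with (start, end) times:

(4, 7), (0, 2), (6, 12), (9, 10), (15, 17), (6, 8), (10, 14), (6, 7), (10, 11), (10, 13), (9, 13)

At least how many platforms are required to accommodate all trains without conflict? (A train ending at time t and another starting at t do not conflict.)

5

Count concurrent intervals with a sweep; the peak is the room count.
starts: [0, 4, 6, 6, 6, 9, 9, 10, 10, 10, 15]
ends:   [2, 7, 7, 8, 10, 11, 12, 13, 13, 14, 17]
s0→1 e2→0 s4→1 s6→2 s6→3 s6→4 e7→3 e7→2 e8→1 s9→2 s9→3 e10→2 s10→3 s10→4 s10→5  — peak 5.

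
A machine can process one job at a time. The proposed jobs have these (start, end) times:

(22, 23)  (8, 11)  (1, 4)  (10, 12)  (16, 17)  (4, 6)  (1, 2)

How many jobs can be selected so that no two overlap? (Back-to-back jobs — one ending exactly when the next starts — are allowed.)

Sort by end time and greedily take each interval whose start is ≥ the last chosen end.
Sorted by end: (1,2)  (1,4)  (4,6)  (8,11)  (10,12)  (16,17)  (22,23)
take (1,2); take (4,6); take (8,11); take (16,17); take (22,23).
Selected 5 jobs.

5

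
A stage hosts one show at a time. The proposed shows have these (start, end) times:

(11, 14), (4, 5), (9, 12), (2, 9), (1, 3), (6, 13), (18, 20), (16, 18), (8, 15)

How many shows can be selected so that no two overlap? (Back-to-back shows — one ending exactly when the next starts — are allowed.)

By end time: (1,3), (4,5), (2,9), (9,12), (6,13), (11,14), (8,15), (16,18), (18,20).
Pick (1,3); next start ≥ 3 → (4,5); next start ≥ 5 → (9,12); next start ≥ 12 → (16,18); next start ≥ 18 → (18,20).
Selected 5 shows.

5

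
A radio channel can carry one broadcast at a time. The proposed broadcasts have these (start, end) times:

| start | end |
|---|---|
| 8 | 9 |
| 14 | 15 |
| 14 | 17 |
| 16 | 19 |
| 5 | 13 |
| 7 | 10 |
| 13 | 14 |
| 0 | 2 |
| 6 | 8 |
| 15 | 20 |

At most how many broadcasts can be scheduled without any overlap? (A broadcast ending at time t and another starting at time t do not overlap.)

6

Sort by end time and greedily take each interval whose start is ≥ the last chosen end.
By end time: (0,2), (6,8), (8,9), (7,10), (5,13), (13,14), (14,15), (14,17), (16,19), (15,20).
Pick (0,2); next start ≥ 2 → (6,8); next start ≥ 8 → (8,9); next start ≥ 9 → (13,14); next start ≥ 14 → (14,15); next start ≥ 15 → (16,19).
Selected 6 broadcasts.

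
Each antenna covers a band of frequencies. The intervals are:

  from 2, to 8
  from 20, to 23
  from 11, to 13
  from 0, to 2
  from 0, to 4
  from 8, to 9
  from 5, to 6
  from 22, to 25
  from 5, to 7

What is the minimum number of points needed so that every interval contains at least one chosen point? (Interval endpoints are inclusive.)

5

Process intervals by earliest right end; each time one isn't hit yet, stab at its right endpoint.
By right end: [0,2]  [0,4]  [5,6]  [5,7]  [2,8]  [8,9]  [11,13]  [20,23]  [22,25]
[0,2] uncovered → point at 2; [5,6] uncovered → point at 6; [8,9] uncovered → point at 9; [11,13] uncovered → point at 13; [20,23] uncovered → point at 23.
Points: 2, 6, 9, 13, 23 (5 total).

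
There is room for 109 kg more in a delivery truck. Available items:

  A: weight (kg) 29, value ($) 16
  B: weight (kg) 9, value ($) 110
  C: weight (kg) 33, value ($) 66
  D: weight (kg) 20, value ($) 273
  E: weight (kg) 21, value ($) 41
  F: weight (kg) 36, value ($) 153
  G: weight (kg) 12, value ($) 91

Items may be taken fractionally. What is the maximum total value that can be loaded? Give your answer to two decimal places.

691.00

Sort by value per unit weight and fill in that order.
Order: D (273/20=13.65) > B (110/9=12.22) > G (91/12=7.58) > F (153/36=4.25) > C (66/33=2.00) > E (41/21=1.95) > A (16/29=0.55)
Fill: take D (20 @ 273) → take B (9 @ 110) → take G (12 @ 91) → take F (36 @ 153) → take 32/33 of C → 64.00; 109/109 used.
Total value = 691.00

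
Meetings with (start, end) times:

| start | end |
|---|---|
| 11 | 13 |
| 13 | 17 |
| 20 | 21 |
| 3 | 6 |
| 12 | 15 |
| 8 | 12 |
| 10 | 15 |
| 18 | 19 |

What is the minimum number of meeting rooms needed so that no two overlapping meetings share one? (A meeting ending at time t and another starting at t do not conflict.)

3

Count concurrent intervals with a sweep; the peak is the room count.
Events (time:±→running): 3:+→1 6:-→0 8:+→1 10:+→2 11:+→3 … peak 3.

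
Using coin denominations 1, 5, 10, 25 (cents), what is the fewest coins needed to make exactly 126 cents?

6

126 − 5×25→1 − 1×1→0
Total coins = 5 + 1 = 6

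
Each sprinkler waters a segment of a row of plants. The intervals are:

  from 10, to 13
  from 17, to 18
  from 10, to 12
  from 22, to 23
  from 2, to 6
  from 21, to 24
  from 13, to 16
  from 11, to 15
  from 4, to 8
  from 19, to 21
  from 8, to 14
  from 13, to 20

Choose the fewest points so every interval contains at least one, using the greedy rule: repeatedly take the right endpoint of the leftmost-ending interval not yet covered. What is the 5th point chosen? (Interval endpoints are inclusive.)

21

Sort by right endpoint; whenever an interval is uncovered, place a point at its right end.
Sorted: [2,6] [4,8] [10,12] [10,13] [8,14] [11,15] [13,16] [17,18] [13,20] [19,21] [22,23] [21,24]
{[2,6],[4,8]} hit by 6; {[10,12],[10,13],[8,14],[11,15]} hit by 12; {[13,16]} hit by 16; {[17,18],[13,20]} hit by 18; {[19,21]} hit by 21; {[22,23],[21,24]} hit by 23.
Points: 6, 12, 16, 18, 21, 23 (6 total).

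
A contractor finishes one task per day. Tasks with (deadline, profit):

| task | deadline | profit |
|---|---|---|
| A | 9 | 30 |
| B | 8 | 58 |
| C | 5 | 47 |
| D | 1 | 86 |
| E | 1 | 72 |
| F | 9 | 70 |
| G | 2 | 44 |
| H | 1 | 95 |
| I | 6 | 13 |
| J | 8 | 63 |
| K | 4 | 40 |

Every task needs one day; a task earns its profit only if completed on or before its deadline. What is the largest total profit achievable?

Take jobs in profit order; each goes to the latest open slot no later than its deadline.
By profit: H(d1,95), D(d1,86), E(d1,72), F(d9,70), J(d8,63), B(d8,58), C(d5,47), G(d2,44), K(d4,40), A(d9,30), I(d6,13)
H→slot 1; D skipped; E skipped; F→slot 9; J→slot 8; B→slot 7; C→slot 5; G→slot 2; K→slot 4; A→slot 6; I→slot 3.
Profit = 95 + 44 + 13 + 40 + 47 + 30 + 58 + 63 + 70 = 460

460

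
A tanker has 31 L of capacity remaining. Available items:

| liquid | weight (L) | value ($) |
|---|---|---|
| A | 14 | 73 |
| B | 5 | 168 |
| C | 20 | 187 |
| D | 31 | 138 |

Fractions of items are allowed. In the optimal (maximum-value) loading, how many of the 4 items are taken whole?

2

Ratios (sorted): B 33.60, C 9.35, A 5.21, D 4.45
take B (5 @ 168); take C (20 @ 187); take 6/14 of A → 31.29. Capacity used 31/31.
2 item(s) taken whole; one partial (take 6/14 of A).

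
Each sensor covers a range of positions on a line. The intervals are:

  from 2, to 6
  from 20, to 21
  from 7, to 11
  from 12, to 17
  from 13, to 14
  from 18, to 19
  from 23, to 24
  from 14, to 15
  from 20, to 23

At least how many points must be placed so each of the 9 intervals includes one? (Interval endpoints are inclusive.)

6

Sort by right endpoint; whenever an interval is uncovered, place a point at its right end.
Sorted: [2,6] [7,11] [13,14] [14,15] [12,17] [18,19] [20,21] [20,23] [23,24]
{[2,6]} hit by 6; {[7,11]} hit by 11; {[13,14],[14,15],[12,17]} hit by 14; {[18,19]} hit by 19; {[20,21],[20,23]} hit by 21; {[23,24]} hit by 24.
Points: 6, 11, 14, 19, 21, 24 (6 total).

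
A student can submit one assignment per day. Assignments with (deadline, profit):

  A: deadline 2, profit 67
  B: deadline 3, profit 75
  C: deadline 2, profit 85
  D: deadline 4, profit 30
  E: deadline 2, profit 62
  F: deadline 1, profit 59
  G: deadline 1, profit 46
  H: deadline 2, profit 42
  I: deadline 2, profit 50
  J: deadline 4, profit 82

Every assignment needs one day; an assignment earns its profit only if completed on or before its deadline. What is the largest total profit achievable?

309

Take jobs in profit order; each goes to the latest open slot no later than its deadline.
Profit order: C=85 J=82 B=75 A=67 E=62 F=59 I=50 G=46 H=42 D=30
Assign: C→slot 2, J→slot 4, B→slot 3, A→slot 1, E skipped, F skipped, I skipped, G skipped, H skipped, D skipped.
Slots: [1:A] [2:C] [3:B] [4:J]
Profit = 67 + 85 + 75 + 82 = 309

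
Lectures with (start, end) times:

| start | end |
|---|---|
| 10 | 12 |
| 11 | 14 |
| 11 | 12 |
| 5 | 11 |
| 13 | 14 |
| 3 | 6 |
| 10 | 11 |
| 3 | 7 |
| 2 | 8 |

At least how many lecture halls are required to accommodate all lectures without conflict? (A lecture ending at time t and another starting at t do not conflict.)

Events (time:±→running): 2:+→1 3:+→2 3:+→3 5:+→4 … peak 4.

4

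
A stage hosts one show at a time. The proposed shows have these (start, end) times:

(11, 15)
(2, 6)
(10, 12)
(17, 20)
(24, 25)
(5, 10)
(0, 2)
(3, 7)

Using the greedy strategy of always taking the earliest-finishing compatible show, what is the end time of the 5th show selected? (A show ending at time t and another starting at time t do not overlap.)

25

Greedy by earliest finish: after sorting by end time, pick each interval compatible with the last pick.
By end time: (0,2), (2,6), (3,7), (5,10), (10,12), (11,15), (17,20), (24,25).
Pick (0,2); next start ≥ 2 → (2,6); next start ≥ 6 → (10,12); next start ≥ 12 → (17,20); next start ≥ 20 → (24,25).
Selected: (0,2) (2,6) (10,12) (17,20) (24,25)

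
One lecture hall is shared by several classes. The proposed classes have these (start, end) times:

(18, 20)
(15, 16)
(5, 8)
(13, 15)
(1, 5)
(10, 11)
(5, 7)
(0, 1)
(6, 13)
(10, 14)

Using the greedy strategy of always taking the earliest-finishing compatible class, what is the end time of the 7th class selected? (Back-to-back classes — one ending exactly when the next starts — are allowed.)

20

Sorted by end: (0,1)  (1,5)  (5,7)  (5,8)  (10,11)  (6,13)  (10,14)  (13,15)  (15,16)  (18,20)
take (0,1); take (1,5); take (5,7); skip (5,8); take (10,11); take (13,15); take (15,16); take (18,20).
Selected: (0,1) (1,5) (5,7) (10,11) (13,15) (15,16) (18,20)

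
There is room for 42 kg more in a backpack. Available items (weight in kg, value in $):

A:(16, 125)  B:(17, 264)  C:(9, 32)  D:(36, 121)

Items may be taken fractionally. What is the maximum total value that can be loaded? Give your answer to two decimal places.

421.00

Order: B (264/17=15.53) > A (125/16=7.81) > C (32/9=3.56) > D (121/36=3.36)
Fill: take B (17 @ 264) → take A (16 @ 125) → take C (9 @ 32); 42/42 used.
Total value = 421.00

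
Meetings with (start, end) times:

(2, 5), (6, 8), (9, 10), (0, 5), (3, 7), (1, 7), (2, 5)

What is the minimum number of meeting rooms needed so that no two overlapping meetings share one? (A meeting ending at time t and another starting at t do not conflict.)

5

The answer is the maximum number of intervals overlapping at any instant.
Events (time:±→running): 0:+→1 1:+→2 2:+→3 2:+→4 3:+→5 … peak 5.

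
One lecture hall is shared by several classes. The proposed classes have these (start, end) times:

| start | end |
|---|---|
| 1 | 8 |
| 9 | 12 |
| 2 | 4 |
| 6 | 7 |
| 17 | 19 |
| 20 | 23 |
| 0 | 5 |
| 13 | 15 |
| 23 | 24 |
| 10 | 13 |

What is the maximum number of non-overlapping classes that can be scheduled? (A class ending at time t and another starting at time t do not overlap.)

7

Greedy by earliest finish: after sorting by end time, pick each interval compatible with the last pick.
By end time: (2,4), (0,5), (6,7), (1,8), (9,12), (10,13), (13,15), (17,19), (20,23), (23,24).
Pick (2,4); next start ≥ 4 → (6,7); next start ≥ 7 → (9,12); next start ≥ 12 → (13,15); next start ≥ 15 → (17,19); next start ≥ 19 → (20,23); next start ≥ 23 → (23,24).
Selected 7 classes.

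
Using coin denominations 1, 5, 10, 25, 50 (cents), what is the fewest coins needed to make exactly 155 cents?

155 − 3×50→5 − 1×5→0
Total coins = 3 + 1 = 4

4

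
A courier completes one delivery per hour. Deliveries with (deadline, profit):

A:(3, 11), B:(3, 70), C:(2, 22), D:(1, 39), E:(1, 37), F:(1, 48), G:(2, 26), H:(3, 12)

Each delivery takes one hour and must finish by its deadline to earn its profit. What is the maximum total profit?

144

Profit order: B=70 F=48 D=39 E=37 G=26 C=22 H=12 A=11
Assign: B→slot 3, F→slot 1, D skipped, E skipped, G→slot 2, C skipped, H skipped, A skipped.
Slots: [1:F] [2:G] [3:B]
Profit = 48 + 26 + 70 = 144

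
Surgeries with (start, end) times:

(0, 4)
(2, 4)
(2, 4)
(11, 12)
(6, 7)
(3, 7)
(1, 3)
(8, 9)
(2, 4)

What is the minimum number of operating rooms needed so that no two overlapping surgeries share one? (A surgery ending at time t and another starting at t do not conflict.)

Count concurrent intervals with a sweep; the peak is the room count.
starts: [0, 1, 2, 2, 2, 3, 6, 8, 11]
ends:   [3, 4, 4, 4, 4, 7, 7, 9, 12]
s0→1 s1→2 s2→3 s2→4 s2→5  — peak 5.

5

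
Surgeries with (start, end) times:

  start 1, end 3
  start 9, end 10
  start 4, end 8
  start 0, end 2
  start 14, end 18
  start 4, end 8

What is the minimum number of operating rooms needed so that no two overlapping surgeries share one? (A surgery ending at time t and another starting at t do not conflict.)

The answer is the maximum number of intervals overlapping at any instant.
starts: [0, 1, 4, 4, 9, 14]
ends:   [2, 3, 8, 8, 10, 18]
s0→1 s1→2  — peak 2.

2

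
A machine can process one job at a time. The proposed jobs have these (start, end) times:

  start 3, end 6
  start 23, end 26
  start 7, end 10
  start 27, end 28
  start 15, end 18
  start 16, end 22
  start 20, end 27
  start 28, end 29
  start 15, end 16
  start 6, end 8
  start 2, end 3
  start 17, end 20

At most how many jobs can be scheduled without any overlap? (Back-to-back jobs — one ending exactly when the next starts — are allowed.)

8

Greedy by earliest finish: after sorting by end time, pick each interval compatible with the last pick.
Sorted by end: (2,3)  (3,6)  (6,8)  (7,10)  (15,16)  (15,18)  (17,20)  (16,22)  (23,26)  (20,27)  (27,28)  (28,29)
take (2,3); take (3,6); take (6,8); take (15,16); skip (15,18); take (17,20); take (23,26); skip (20,27); take (27,28); take (28,29).
Selected 8 jobs.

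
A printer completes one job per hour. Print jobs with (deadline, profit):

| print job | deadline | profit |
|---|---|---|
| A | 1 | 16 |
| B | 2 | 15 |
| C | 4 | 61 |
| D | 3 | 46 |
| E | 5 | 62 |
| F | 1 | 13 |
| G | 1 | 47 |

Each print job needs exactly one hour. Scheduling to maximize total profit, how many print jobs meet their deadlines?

5

By profit: E(d5,62), C(d4,61), G(d1,47), D(d3,46), A(d1,16), B(d2,15), F(d1,13)
E→slot 5; C→slot 4; G→slot 1; D→slot 3; A skipped; B→slot 2; F skipped.
5 of 7 scheduled.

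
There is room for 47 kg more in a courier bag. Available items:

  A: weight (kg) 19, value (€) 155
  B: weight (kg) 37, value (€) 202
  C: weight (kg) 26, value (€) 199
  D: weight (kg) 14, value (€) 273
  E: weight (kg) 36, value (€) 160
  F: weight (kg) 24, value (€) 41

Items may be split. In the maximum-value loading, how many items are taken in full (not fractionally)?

2

Sort by value per unit weight and fill in that order.
Ratios (sorted): D 19.50, A 8.16, C 7.65, B 5.46, E 4.44, F 1.71
take D (14 @ 273); take A (19 @ 155); take 14/26 of C → 107.15. Capacity used 47/47.
2 item(s) taken whole; one partial (take 14/26 of C).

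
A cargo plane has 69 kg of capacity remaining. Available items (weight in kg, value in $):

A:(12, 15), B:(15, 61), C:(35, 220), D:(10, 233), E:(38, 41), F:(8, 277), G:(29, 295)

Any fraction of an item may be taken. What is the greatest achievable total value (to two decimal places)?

Greedy by value/weight ratio, highest first.
Ratios (sorted): F 34.62, D 23.30, G 10.17, C 6.29, B 4.07, A 1.25, E 1.08
take F (8 @ 277); take D (10 @ 233); take G (29 @ 295); take 22/35 of C → 138.29. Capacity used 69/69.
Total value = 943.29

943.29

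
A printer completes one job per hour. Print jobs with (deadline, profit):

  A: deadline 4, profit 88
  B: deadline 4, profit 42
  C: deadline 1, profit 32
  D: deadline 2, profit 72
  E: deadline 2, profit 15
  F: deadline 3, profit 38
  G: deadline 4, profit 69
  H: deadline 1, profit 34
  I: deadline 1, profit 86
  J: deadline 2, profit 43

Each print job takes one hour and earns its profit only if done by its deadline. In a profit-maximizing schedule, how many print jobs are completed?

4

Take jobs in profit order; each goes to the latest open slot no later than its deadline.
Profit order: A=88 I=86 D=72 G=69 J=43 B=42 F=38 H=34 C=32 E=15
Assign: A→slot 4, I→slot 1, D→slot 2, G→slot 3, J skipped, B skipped, F skipped, H skipped, C skipped, E skipped.
Slots: [1:I] [2:D] [3:G] [4:A]
4 of 10 scheduled.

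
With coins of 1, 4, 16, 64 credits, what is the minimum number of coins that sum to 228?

6

Greedy: take as many of the largest coin as possible, then repeat with the remainder.
228 = 3×64 + 2×16 + 1×4
Total coins = 3 + 2 + 1 = 6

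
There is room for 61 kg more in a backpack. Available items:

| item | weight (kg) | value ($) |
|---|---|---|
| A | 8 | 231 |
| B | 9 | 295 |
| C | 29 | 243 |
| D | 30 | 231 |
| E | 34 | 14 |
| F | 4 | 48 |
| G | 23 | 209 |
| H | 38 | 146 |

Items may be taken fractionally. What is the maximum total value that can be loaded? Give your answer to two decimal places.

Greedy by value/weight ratio, highest first.
Order: B (295/9=32.78) > A (231/8=28.88) > F (48/4=12.00) > G (209/23=9.09) > C (243/29=8.38) > D (231/30=7.70) > H (146/38=3.84) > E (14/34=0.41)
Fill: take B (9 @ 295) → take A (8 @ 231) → take F (4 @ 48) → take G (23 @ 209) → take 17/29 of C → 142.45; 61/61 used.
Total value = 925.45

925.45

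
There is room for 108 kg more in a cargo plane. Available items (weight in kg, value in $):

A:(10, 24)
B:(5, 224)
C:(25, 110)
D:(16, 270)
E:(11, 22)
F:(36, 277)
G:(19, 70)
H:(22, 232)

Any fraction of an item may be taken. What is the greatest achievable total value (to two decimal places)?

Order: B (224/5=44.80) > D (270/16=16.88) > H (232/22=10.55) > F (277/36=7.69) > C (110/25=4.40) > G (70/19=3.68) > A (24/10=2.40) > E (22/11=2.00)
Fill: take B (5 @ 224) → take D (16 @ 270) → take H (22 @ 232) → take F (36 @ 277) → take C (25 @ 110) → take 4/19 of G → 14.74; 108/108 used.
Total value = 1127.74

1127.74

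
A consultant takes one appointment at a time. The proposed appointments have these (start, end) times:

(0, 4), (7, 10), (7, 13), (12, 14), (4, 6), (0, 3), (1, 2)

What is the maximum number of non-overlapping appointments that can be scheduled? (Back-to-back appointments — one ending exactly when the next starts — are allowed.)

4

Greedy by earliest finish: after sorting by end time, pick each interval compatible with the last pick.
By end time: (1,2), (0,3), (0,4), (4,6), (7,10), (7,13), (12,14).
Pick (1,2); next start ≥ 2 → (4,6); next start ≥ 6 → (7,10); next start ≥ 10 → (12,14).
Selected 4 appointments.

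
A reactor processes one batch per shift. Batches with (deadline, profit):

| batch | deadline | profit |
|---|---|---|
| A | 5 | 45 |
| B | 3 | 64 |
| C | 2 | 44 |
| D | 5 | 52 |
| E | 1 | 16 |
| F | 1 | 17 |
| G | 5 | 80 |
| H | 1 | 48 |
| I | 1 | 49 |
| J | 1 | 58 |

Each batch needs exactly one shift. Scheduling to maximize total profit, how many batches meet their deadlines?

By profit: G(d5,80), B(d3,64), J(d1,58), D(d5,52), I(d1,49), H(d1,48), A(d5,45), C(d2,44), F(d1,17), E(d1,16)
G→slot 5; B→slot 3; J→slot 1; D→slot 4; I skipped; H skipped; A→slot 2; C skipped; F skipped; E skipped.
5 of 10 scheduled.

5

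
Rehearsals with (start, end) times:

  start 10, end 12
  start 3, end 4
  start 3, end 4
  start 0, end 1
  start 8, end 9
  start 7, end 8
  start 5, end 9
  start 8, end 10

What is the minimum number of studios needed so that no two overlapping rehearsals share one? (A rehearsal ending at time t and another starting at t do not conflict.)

3

Events (time:±→running): 0:+→1 1:-→0 3:+→1 3:+→2 4:-→1 4:-→0 5:+→1 7:+→2 8:-→1 8:+→2 8:+→3 … peak 3.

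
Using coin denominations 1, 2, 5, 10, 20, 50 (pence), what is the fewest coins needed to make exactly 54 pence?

54 − 1×50→4 − 2×2→0
Total coins = 1 + 2 = 3

3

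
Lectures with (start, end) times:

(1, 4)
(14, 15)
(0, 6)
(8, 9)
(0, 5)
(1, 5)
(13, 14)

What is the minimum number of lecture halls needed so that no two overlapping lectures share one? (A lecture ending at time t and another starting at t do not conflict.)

4

Count concurrent intervals with a sweep; the peak is the room count.
Events (time:±→running): 0:+→1 0:+→2 1:+→3 1:+→4 … peak 4.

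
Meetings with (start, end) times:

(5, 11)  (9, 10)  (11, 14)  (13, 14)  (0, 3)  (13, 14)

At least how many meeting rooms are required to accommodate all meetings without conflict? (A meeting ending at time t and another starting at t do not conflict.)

3

The answer is the maximum number of intervals overlapping at any instant.
starts: [0, 5, 9, 11, 13, 13]
ends:   [3, 10, 11, 14, 14, 14]
s0→1 e3→0 s5→1 s9→2 e10→1 e11→0 s11→1 s13→2 s13→3  — peak 3.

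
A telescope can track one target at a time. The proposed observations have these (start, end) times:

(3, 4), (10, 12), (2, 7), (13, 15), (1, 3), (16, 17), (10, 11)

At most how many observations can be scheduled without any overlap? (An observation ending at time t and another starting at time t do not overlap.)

Greedy by earliest finish: after sorting by end time, pick each interval compatible with the last pick.
By end time: (1,3), (3,4), (2,7), (10,11), (10,12), (13,15), (16,17).
Pick (1,3); next start ≥ 3 → (3,4); next start ≥ 4 → (10,11); next start ≥ 11 → (13,15); next start ≥ 15 → (16,17).
Selected 5 observations.

5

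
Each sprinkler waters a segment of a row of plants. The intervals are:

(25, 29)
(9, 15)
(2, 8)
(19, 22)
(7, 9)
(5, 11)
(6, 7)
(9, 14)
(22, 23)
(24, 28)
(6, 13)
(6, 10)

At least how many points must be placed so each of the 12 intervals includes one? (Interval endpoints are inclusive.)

Process intervals by earliest right end; each time one isn't hit yet, stab at its right endpoint.
Sorted: [6,7] [2,8] [7,9] [6,10] [5,11] [6,13] [9,14] [9,15] [19,22] [22,23] [24,28] [25,29]
{[6,7],[2,8],[7,9],[6,10],[5,11],[6,13]} hit by 7; {[9,14],[9,15]} hit by 14; {[19,22],[22,23]} hit by 22; {[24,28],[25,29]} hit by 28.
Points: 7, 14, 22, 28 (4 total).

4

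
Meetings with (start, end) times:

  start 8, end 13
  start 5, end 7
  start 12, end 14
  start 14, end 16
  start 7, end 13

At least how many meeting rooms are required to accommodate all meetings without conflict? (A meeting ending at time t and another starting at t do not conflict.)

3

The answer is the maximum number of intervals overlapping at any instant.
starts: [5, 7, 8, 12, 14]
ends:   [7, 13, 13, 14, 16]
s5→1 e7→0 s7→1 s8→2 s12→3  — peak 3.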